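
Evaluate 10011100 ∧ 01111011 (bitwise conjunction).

AND: 1 only when both bits are 1
  10011100
& 01111011
----------
  00011000
Decimal: 156 & 123 = 24



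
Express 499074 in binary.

Using repeated division by 2:
499074 ÷ 2 = 249537 remainder 0
249537 ÷ 2 = 124768 remainder 1
124768 ÷ 2 = 62384 remainder 0
62384 ÷ 2 = 31192 remainder 0
31192 ÷ 2 = 15596 remainder 0
15596 ÷ 2 = 7798 remainder 0
7798 ÷ 2 = 3899 remainder 0
3899 ÷ 2 = 1949 remainder 1
1949 ÷ 2 = 974 remainder 1
974 ÷ 2 = 487 remainder 0
487 ÷ 2 = 243 remainder 1
243 ÷ 2 = 121 remainder 1
121 ÷ 2 = 60 remainder 1
60 ÷ 2 = 30 remainder 0
30 ÷ 2 = 15 remainder 0
15 ÷ 2 = 7 remainder 1
7 ÷ 2 = 3 remainder 1
3 ÷ 2 = 1 remainder 1
1 ÷ 2 = 0 remainder 1
Reading remainders bottom to top: 1111001110110000010



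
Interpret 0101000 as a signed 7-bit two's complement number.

Binary: 0101000
Sign bit: 0 (non-negative)
Read directly as an unsigned value:
0101000 = 32 + 8 = 40
Value: 40



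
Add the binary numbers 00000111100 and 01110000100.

Add column by column from the right: bit + bit + carry-in; write the sum mod 2, carry 1 when the sum is 2 or 3.
carry:  00001111000
        00000111100
+       01110000100
-------------------
       001111000000
(the carry out of the leftmost column, 0, becomes the leading bit)
Decimal check:
  00000111100 = 32 + 16 + 8 + 4 = 60
  01110000100 = 512 + 256 + 128 + 4 = 900
  60 + 900 = 960, and 001111000000 = 512 + 256 + 128 + 64 = 960 ✓



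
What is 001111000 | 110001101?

OR: 1 when either bit is 1
  001111000
| 110001101
-----------
  111111101
Decimal: 120 | 397 = 509



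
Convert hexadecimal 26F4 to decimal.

Expand by place value (powers of 16):
Digit values: F = 15
26F4 = 2 × 16^3 + 6 × 16^2 + 15 × 16^1 + 4 × 16^0
= 2 × 4096 + 6 × 256 + 15 × 16 + 4 × 1
= 8192 + 1536 + 240 + 4
= 9972



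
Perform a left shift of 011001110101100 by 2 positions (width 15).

Original: 011001110101100 (decimal 13228)
Shift left by 2 positions
Append 2 zeros on the right and drop the 2 high bits that overflow the 15-bit width
Result: 100111010110000 (decimal 20144)
Equivalent: 13228 << 2 = 13228 × 2^2 = 52912, truncated to 15 bits = 20144



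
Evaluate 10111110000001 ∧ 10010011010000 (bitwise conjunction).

AND: 1 only when both bits are 1
  10111110000001
& 10010011010000
----------------
  10010010000000
Decimal: 12161 & 9424 = 9344



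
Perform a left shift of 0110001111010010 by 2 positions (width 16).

Original: 0110001111010010 (decimal 25554)
Shift left by 2 positions
Append 2 zeros on the right and drop the 2 high bits that overflow the 16-bit width
Result: 1000111101001000 (decimal 36680)
Equivalent: 25554 << 2 = 25554 × 2^2 = 102216, truncated to 16 bits = 36680



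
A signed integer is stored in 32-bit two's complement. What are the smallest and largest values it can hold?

For 32-bit two's complement:
Minimum: -2^31 = -2147483648
Maximum: 2^31 - 1 = 2147483647



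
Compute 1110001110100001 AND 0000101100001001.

AND: 1 only when both bits are 1
  1110001110100001
& 0000101100001001
------------------
  0000001100000001
Decimal: 58273 & 2825 = 769



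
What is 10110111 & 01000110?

AND: 1 only when both bits are 1
  10110111
& 01000110
----------
  00000110
Decimal: 183 & 70 = 6



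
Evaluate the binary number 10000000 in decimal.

Sum of powers of 2 for each 1-bit:
2^7
= 128
= 128



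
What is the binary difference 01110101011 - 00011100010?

Method 1 - Direct subtraction (column by column from the right: bit − bit − borrow-in; if negative, add 2 and borrow 1 from the next column):
borrow: 00110000000
        01110101011
-       00011100010
-------------------
        01011001001

Method 2 - Add two's complement:
Two's complement of 00011100010: invert → 11100011101, add 1 → 11100011110
  01110101011
+ 11100011110
-------------
 101011001001  (end carry out of the top bit = 1)
Discarding the end carry: 01011001001
Decimal check:
  01110101011 = 512 + 256 + 128 + 32 + 8 + 2 + 1 = 939
  00011100010 = 128 + 64 + 32 + 2 = 226
  939 - 226 = 713, and 01011001001 = 512 + 128 + 64 + 8 + 1 = 713 ✓



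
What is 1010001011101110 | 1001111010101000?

OR: 1 when either bit is 1
  1010001011101110
| 1001111010101000
------------------
  1011111011101110
Decimal: 41710 | 40616 = 48878



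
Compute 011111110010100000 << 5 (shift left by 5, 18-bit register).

Original: 011111110010100000 (decimal 130208)
Shift left by 5 positions
Append 5 zeros on the right and drop the 5 high bits that overflow the 18-bit width
Result: 111001010000000000 (decimal 234496)
Equivalent: 130208 << 5 = 130208 × 2^5 = 4166656, truncated to 18 bits = 234496



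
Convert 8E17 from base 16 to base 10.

Expand by place value (powers of 16):
Digit values: E = 14
8E17 = 8 × 16^3 + 14 × 16^2 + 1 × 16^1 + 7 × 16^0
= 8 × 4096 + 14 × 256 + 1 × 16 + 7 × 1
= 32768 + 3584 + 16 + 7
= 36375



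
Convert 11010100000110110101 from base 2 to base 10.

Sum of powers of 2 for each 1-bit:
2^0 + 2^2 + 2^4 + 2^5 + 2^7 + 2^8 + 2^14 + 2^16 + 2^18 + 2^19
= 1 + 4 + 16 + 32 + 128 + 256 + 16384 + 65536 + 262144 + 524288
= 868789



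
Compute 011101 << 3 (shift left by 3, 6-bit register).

Original: 011101 (decimal 29)
Shift left by 3 positions
Append 3 zeros on the right and drop the 3 high bits that overflow the 6-bit width
Result: 101000 (decimal 40)
Equivalent: 29 << 3 = 29 × 2^3 = 232, truncated to 6 bits = 40



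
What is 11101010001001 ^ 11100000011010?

XOR: 1 when bits differ
  11101010001001
^ 11100000011010
----------------
  00001010010011
Decimal: 14985 ^ 14362 = 659



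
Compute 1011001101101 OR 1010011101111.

OR: 1 when either bit is 1
  1011001101101
| 1010011101111
---------------
  1011011101111
Decimal: 5741 | 5359 = 5871



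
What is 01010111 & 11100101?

AND: 1 only when both bits are 1
  01010111
& 11100101
----------
  01000101
Decimal: 87 & 229 = 69



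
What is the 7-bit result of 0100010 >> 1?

Original: 0100010 (decimal 34)
Shift right by 1 position
Drop the 1 low bit; fill with zero on the left
Result: 0010001 (decimal 17)
Equivalent: 34 >> 1 = 34 ÷ 2^1 = 17



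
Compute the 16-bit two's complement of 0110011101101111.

Original: 0110011101101111
Step 1 - Invert all bits: 1001100010010000
Step 2 - Add 1: 1001100010010001
Verification: 0110011101101111 + 1001100010010001 = 10000000000000000; discarding the end carry (carry out of the top bit) leaves the 16-bit value 0000000000000000, as required for x + (-x)



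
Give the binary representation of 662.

Using repeated division by 2:
662 ÷ 2 = 331 remainder 0
331 ÷ 2 = 165 remainder 1
165 ÷ 2 = 82 remainder 1
82 ÷ 2 = 41 remainder 0
41 ÷ 2 = 20 remainder 1
20 ÷ 2 = 10 remainder 0
10 ÷ 2 = 5 remainder 0
5 ÷ 2 = 2 remainder 1
2 ÷ 2 = 1 remainder 0
1 ÷ 2 = 0 remainder 1
Reading remainders bottom to top: 1010010110



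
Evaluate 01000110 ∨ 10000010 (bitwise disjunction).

OR: 1 when either bit is 1
  01000110
| 10000010
----------
  11000110
Decimal: 70 | 130 = 198



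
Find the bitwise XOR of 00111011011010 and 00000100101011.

XOR: 1 when bits differ
  00111011011010
^ 00000100101011
----------------
  00111111110001
Decimal: 3802 ^ 299 = 4081



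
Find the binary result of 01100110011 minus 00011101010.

Method 1 - Direct subtraction (column by column from the right: bit − bit − borrow-in; if negative, add 2 and borrow 1 from the next column):
borrow: 00110010000
        01100110011
-       00011101010
-------------------
        01001001001

Method 2 - Add two's complement:
Two's complement of 00011101010: invert → 11100010101, add 1 → 11100010110
  01100110011
+ 11100010110
-------------
 101001001001  (end carry out of the top bit = 1)
Discarding the end carry: 01001001001
Decimal check:
  01100110011 = 512 + 256 + 32 + 16 + 2 + 1 = 819
  00011101010 = 128 + 64 + 32 + 8 + 2 = 234
  819 - 234 = 585, and 01001001001 = 512 + 64 + 8 + 1 = 585 ✓



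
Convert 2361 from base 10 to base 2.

Using repeated division by 2:
2361 ÷ 2 = 1180 remainder 1
1180 ÷ 2 = 590 remainder 0
590 ÷ 2 = 295 remainder 0
295 ÷ 2 = 147 remainder 1
147 ÷ 2 = 73 remainder 1
73 ÷ 2 = 36 remainder 1
36 ÷ 2 = 18 remainder 0
18 ÷ 2 = 9 remainder 0
9 ÷ 2 = 4 remainder 1
4 ÷ 2 = 2 remainder 0
2 ÷ 2 = 1 remainder 0
1 ÷ 2 = 0 remainder 1
Reading remainders bottom to top: 100100111001



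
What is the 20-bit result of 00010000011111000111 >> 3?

Original: 00010000011111000111 (decimal 67527)
Shift right by 3 positions
Drop the 3 low bits; fill with zeros on the left
Result: 00000010000011111000 (decimal 8440)
Equivalent: 67527 >> 3 = 67527 ÷ 2^3 = 8440



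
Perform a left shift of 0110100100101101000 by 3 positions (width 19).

Original: 0110100100101101000 (decimal 215400)
Shift left by 3 positions
Append 3 zeros on the right and drop the 3 high bits that overflow the 19-bit width
Result: 0100100101101000000 (decimal 150336)
Equivalent: 215400 << 3 = 215400 × 2^3 = 1723200, truncated to 19 bits = 150336



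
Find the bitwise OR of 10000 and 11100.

OR: 1 when either bit is 1
  10000
| 11100
-------
  11100
Decimal: 16 | 28 = 28



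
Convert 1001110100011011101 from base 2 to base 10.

Sum of powers of 2 for each 1-bit:
2^0 + 2^2 + 2^3 + 2^4 + 2^6 + 2^7 + 2^11 + 2^13 + 2^14 + 2^15 + 2^18
= 1 + 4 + 8 + 16 + 64 + 128 + 2048 + 8192 + 16384 + 32768 + 262144
= 321757



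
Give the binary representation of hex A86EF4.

Convert each hex digit to 4 bits:
  A = 1010
  8 = 1000
  6 = 0110
  E = 1110
  F = 1111
  4 = 0100
Concatenate: 101010000110111011110100



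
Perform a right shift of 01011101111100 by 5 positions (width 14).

Original: 01011101111100 (decimal 6012)
Shift right by 5 positions
Drop the 5 low bits; fill with zeros on the left
Result: 00000010111011 (decimal 187)
Equivalent: 6012 >> 5 = 6012 ÷ 2^5 = 187



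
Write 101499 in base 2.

Using repeated division by 2:
101499 ÷ 2 = 50749 remainder 1
50749 ÷ 2 = 25374 remainder 1
25374 ÷ 2 = 12687 remainder 0
12687 ÷ 2 = 6343 remainder 1
6343 ÷ 2 = 3171 remainder 1
3171 ÷ 2 = 1585 remainder 1
1585 ÷ 2 = 792 remainder 1
792 ÷ 2 = 396 remainder 0
396 ÷ 2 = 198 remainder 0
198 ÷ 2 = 99 remainder 0
99 ÷ 2 = 49 remainder 1
49 ÷ 2 = 24 remainder 1
24 ÷ 2 = 12 remainder 0
12 ÷ 2 = 6 remainder 0
6 ÷ 2 = 3 remainder 0
3 ÷ 2 = 1 remainder 1
1 ÷ 2 = 0 remainder 1
Reading remainders bottom to top: 11000110001111011



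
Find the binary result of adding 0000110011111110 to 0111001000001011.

Add column by column from the right: bit + bit + carry-in; write the sum mod 2, carry 1 when the sum is 2 or 3.
carry:  0000000111111100
        0000110011111110
+       0111001000001011
------------------------
       00111111100001001
(the carry out of the leftmost column, 0, becomes the leading bit)
Decimal check:
  0000110011111110 = 2048 + 1024 + 128 + 64 + 32 + 16 + 8 + 4 + 2 = 3326
  0111001000001011 = 16384 + 8192 + 4096 + 512 + 8 + 2 + 1 = 29195
  3326 + 29195 = 32521, and 00111111100001001 = 16384 + 8192 + 4096 + 2048 + 1024 + 512 + 256 + 8 + 1 = 32521 ✓



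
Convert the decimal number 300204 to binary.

Using repeated division by 2:
300204 ÷ 2 = 150102 remainder 0
150102 ÷ 2 = 75051 remainder 0
75051 ÷ 2 = 37525 remainder 1
37525 ÷ 2 = 18762 remainder 1
18762 ÷ 2 = 9381 remainder 0
9381 ÷ 2 = 4690 remainder 1
4690 ÷ 2 = 2345 remainder 0
2345 ÷ 2 = 1172 remainder 1
1172 ÷ 2 = 586 remainder 0
586 ÷ 2 = 293 remainder 0
293 ÷ 2 = 146 remainder 1
146 ÷ 2 = 73 remainder 0
73 ÷ 2 = 36 remainder 1
36 ÷ 2 = 18 remainder 0
18 ÷ 2 = 9 remainder 0
9 ÷ 2 = 4 remainder 1
4 ÷ 2 = 2 remainder 0
2 ÷ 2 = 1 remainder 0
1 ÷ 2 = 0 remainder 1
Reading remainders bottom to top: 1001001010010101100



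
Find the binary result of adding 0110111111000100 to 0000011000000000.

Add column by column from the right: bit + bit + carry-in; write the sum mod 2, carry 1 when the sum is 2 or 3.
carry:  0001110000000000
        0110111111000100
+       0000011000000000
------------------------
       00111010111000100
(the carry out of the leftmost column, 0, becomes the leading bit)
Decimal check:
  0110111111000100 = 16384 + 8192 + 2048 + 1024 + 512 + 256 + 128 + 64 + 4 = 28612
  0000011000000000 = 1024 + 512 = 1536
  28612 + 1536 = 30148, and 00111010111000100 = 16384 + 8192 + 4096 + 1024 + 256 + 128 + 64 + 4 = 30148 ✓



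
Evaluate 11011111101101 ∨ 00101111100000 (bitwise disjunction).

OR: 1 when either bit is 1
  11011111101101
| 00101111100000
----------------
  11111111101101
Decimal: 14317 | 3040 = 16365



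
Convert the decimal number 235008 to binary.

Using repeated division by 2:
235008 ÷ 2 = 117504 remainder 0
117504 ÷ 2 = 58752 remainder 0
58752 ÷ 2 = 29376 remainder 0
29376 ÷ 2 = 14688 remainder 0
14688 ÷ 2 = 7344 remainder 0
7344 ÷ 2 = 3672 remainder 0
3672 ÷ 2 = 1836 remainder 0
1836 ÷ 2 = 918 remainder 0
918 ÷ 2 = 459 remainder 0
459 ÷ 2 = 229 remainder 1
229 ÷ 2 = 114 remainder 1
114 ÷ 2 = 57 remainder 0
57 ÷ 2 = 28 remainder 1
28 ÷ 2 = 14 remainder 0
14 ÷ 2 = 7 remainder 0
7 ÷ 2 = 3 remainder 1
3 ÷ 2 = 1 remainder 1
1 ÷ 2 = 0 remainder 1
Reading remainders bottom to top: 111001011000000000



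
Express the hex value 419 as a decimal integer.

Expand by place value (powers of 16):
419 = 4 × 16^2 + 1 × 16^1 + 9 × 16^0
= 4 × 256 + 1 × 16 + 9 × 1
= 1024 + 16 + 9
= 1049



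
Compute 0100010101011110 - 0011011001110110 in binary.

Method 1 - Direct subtraction (column by column from the right: bit − bit − borrow-in; if negative, add 2 and borrow 1 from the next column):
borrow: 0111110111000000
        0100010101011110
-       0011011001110110
------------------------
        0000111011101000

Method 2 - Add two's complement:
Two's complement of 0011011001110110: invert → 1100100110001001, add 1 → 1100100110001010
  0100010101011110
+ 1100100110001010
------------------
 10000111011101000  (end carry out of the top bit = 1)
Discarding the end carry: 0000111011101000
Decimal check:
  0100010101011110 = 16384 + 1024 + 256 + 64 + 16 + 8 + 4 + 2 = 17758
  0011011001110110 = 8192 + 4096 + 1024 + 512 + 64 + 32 + 16 + 4 + 2 = 13942
  17758 - 13942 = 3816, and 0000111011101000 = 2048 + 1024 + 512 + 128 + 64 + 32 + 8 = 3816 ✓



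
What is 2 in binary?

Using repeated division by 2:
2 ÷ 2 = 1 remainder 0
1 ÷ 2 = 0 remainder 1
Reading remainders bottom to top: 10



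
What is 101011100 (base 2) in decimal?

Sum of powers of 2 for each 1-bit:
2^2 + 2^3 + 2^4 + 2^6 + 2^8
= 4 + 8 + 16 + 64 + 256
= 348



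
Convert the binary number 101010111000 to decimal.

Sum of powers of 2 for each 1-bit:
2^3 + 2^4 + 2^5 + 2^7 + 2^9 + 2^11
= 8 + 16 + 32 + 128 + 512 + 2048
= 2744



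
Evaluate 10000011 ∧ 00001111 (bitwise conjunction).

AND: 1 only when both bits are 1
  10000011
& 00001111
----------
  00000011
Decimal: 131 & 15 = 3



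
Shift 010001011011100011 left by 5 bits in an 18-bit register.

Original: 010001011011100011 (decimal 71395)
Shift left by 5 positions
Append 5 zeros on the right and drop the 5 high bits that overflow the 18-bit width
Result: 101101110001100000 (decimal 187488)
Equivalent: 71395 << 5 = 71395 × 2^5 = 2284640, truncated to 18 bits = 187488



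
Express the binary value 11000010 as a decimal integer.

Sum of powers of 2 for each 1-bit:
2^1 + 2^6 + 2^7
= 2 + 64 + 128
= 194



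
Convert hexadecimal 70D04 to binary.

Convert each hex digit to 4 bits:
  7 = 0111
  0 = 0000
  D = 1101
  0 = 0000
  4 = 0100
Concatenate: 01110000110100000100



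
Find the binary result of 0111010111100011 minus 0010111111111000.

Method 1 - Direct subtraction (column by column from the right: bit − bit − borrow-in; if negative, add 2 and borrow 1 from the next column):
borrow: 0001111111110000
        0111010111100011
-       0010111111111000
------------------------
        0100010111101011

Method 2 - Add two's complement:
Two's complement of 0010111111111000: invert → 1101000000000111, add 1 → 1101000000001000
  0111010111100011
+ 1101000000001000
------------------
 10100010111101011  (end carry out of the top bit = 1)
Discarding the end carry: 0100010111101011
Decimal check:
  0111010111100011 = 16384 + 8192 + 4096 + 1024 + 256 + 128 + 64 + 32 + 2 + 1 = 30179
  0010111111111000 = 8192 + 2048 + 1024 + 512 + 256 + 128 + 64 + 32 + 16 + 8 = 12280
  30179 - 12280 = 17899, and 0100010111101011 = 16384 + 1024 + 256 + 128 + 64 + 32 + 8 + 2 + 1 = 17899 ✓



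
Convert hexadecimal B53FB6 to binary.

Convert each hex digit to 4 bits:
  B = 1011
  5 = 0101
  3 = 0011
  F = 1111
  B = 1011
  6 = 0110
Concatenate: 101101010011111110110110



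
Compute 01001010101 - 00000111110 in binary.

Method 1 - Direct subtraction (column by column from the right: bit − bit − borrow-in; if negative, add 2 and borrow 1 from the next column):
borrow: 00001111100
        01001010101
-       00000111110
-------------------
        01000010111

Method 2 - Add two's complement:
Two's complement of 00000111110: invert → 11111000001, add 1 → 11111000010
  01001010101
+ 11111000010
-------------
 101000010111  (end carry out of the top bit = 1)
Discarding the end carry: 01000010111
Decimal check:
  01001010101 = 512 + 64 + 16 + 4 + 1 = 597
  00000111110 = 32 + 16 + 8 + 4 + 2 = 62
  597 - 62 = 535, and 01000010111 = 512 + 16 + 4 + 2 + 1 = 535 ✓



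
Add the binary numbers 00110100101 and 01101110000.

Add column by column from the right: bit + bit + carry-in; write the sum mod 2, carry 1 when the sum is 2 or 3.
carry:  11111000000
        00110100101
+       01101110000
-------------------
       010100010101
(the carry out of the leftmost column, 0, becomes the leading bit)
Decimal check:
  00110100101 = 256 + 128 + 32 + 4 + 1 = 421
  01101110000 = 512 + 256 + 64 + 32 + 16 = 880
  421 + 880 = 1301, and 010100010101 = 1024 + 256 + 16 + 4 + 1 = 1301 ✓



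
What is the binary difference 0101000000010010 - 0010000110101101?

Method 1 - Direct subtraction (column by column from the right: bit − bit − borrow-in; if negative, add 2 and borrow 1 from the next column):
borrow: 0101111111011010
        0101000000010010
-       0010000110101101
------------------------
        0010111001100101

Method 2 - Add two's complement:
Two's complement of 0010000110101101: invert → 1101111001010010, add 1 → 1101111001010011
  0101000000010010
+ 1101111001010011
------------------
 10010111001100101  (end carry out of the top bit = 1)
Discarding the end carry: 0010111001100101
Decimal check:
  0101000000010010 = 16384 + 4096 + 16 + 2 = 20498
  0010000110101101 = 8192 + 256 + 128 + 32 + 8 + 4 + 1 = 8621
  20498 - 8621 = 11877, and 0010111001100101 = 8192 + 2048 + 1024 + 512 + 64 + 32 + 4 + 1 = 11877 ✓



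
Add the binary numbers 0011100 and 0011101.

Add column by column from the right: bit + bit + carry-in; write the sum mod 2, carry 1 when the sum is 2 or 3.
carry:  0111000
        0011100
+       0011101
---------------
       00111001
(the carry out of the leftmost column, 0, becomes the leading bit)
Decimal check:
  0011100 = 16 + 8 + 4 = 28
  0011101 = 16 + 8 + 4 + 1 = 29
  28 + 29 = 57, and 00111001 = 32 + 16 + 8 + 1 = 57 ✓



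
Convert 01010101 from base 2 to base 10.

Sum of powers of 2 for each 1-bit:
2^0 + 2^2 + 2^4 + 2^6
= 1 + 4 + 16 + 64
= 85



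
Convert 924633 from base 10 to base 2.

Using repeated division by 2:
924633 ÷ 2 = 462316 remainder 1
462316 ÷ 2 = 231158 remainder 0
231158 ÷ 2 = 115579 remainder 0
115579 ÷ 2 = 57789 remainder 1
57789 ÷ 2 = 28894 remainder 1
28894 ÷ 2 = 14447 remainder 0
14447 ÷ 2 = 7223 remainder 1
7223 ÷ 2 = 3611 remainder 1
3611 ÷ 2 = 1805 remainder 1
1805 ÷ 2 = 902 remainder 1
902 ÷ 2 = 451 remainder 0
451 ÷ 2 = 225 remainder 1
225 ÷ 2 = 112 remainder 1
112 ÷ 2 = 56 remainder 0
56 ÷ 2 = 28 remainder 0
28 ÷ 2 = 14 remainder 0
14 ÷ 2 = 7 remainder 0
7 ÷ 2 = 3 remainder 1
3 ÷ 2 = 1 remainder 1
1 ÷ 2 = 0 remainder 1
Reading remainders bottom to top: 11100001101111011001



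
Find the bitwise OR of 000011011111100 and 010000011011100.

OR: 1 when either bit is 1
  000011011111100
| 010000011011100
-----------------
  010011011111100
Decimal: 1788 | 8412 = 9980



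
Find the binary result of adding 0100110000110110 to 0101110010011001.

Add column by column from the right: bit + bit + carry-in; write the sum mod 2, carry 1 when the sum is 2 or 3.
carry:  1011100001100000
        0100110000110110
+       0101110010011001
------------------------
       01010100011001111
(the carry out of the leftmost column, 0, becomes the leading bit)
Decimal check:
  0100110000110110 = 16384 + 2048 + 1024 + 32 + 16 + 4 + 2 = 19510
  0101110010011001 = 16384 + 4096 + 2048 + 1024 + 128 + 16 + 8 + 1 = 23705
  19510 + 23705 = 43215, and 01010100011001111 = 32768 + 8192 + 2048 + 128 + 64 + 8 + 4 + 2 + 1 = 43215 ✓



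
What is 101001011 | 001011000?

OR: 1 when either bit is 1
  101001011
| 001011000
-----------
  101011011
Decimal: 331 | 88 = 347



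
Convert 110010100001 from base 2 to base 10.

Sum of powers of 2 for each 1-bit:
2^0 + 2^5 + 2^7 + 2^10 + 2^11
= 1 + 32 + 128 + 1024 + 2048
= 3233



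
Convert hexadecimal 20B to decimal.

Expand by place value (powers of 16):
Digit values: B = 11
20B = 2 × 16^2 + 0 × 16^1 + 11 × 16^0
= 2 × 256 + 0 × 16 + 11 × 1
= 512 + 0 + 11
= 523



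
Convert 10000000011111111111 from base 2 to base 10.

Sum of powers of 2 for each 1-bit:
2^0 + 2^1 + 2^2 + 2^3 + 2^4 + 2^5 + 2^6 + 2^7 + 2^8 + 2^9 + 2^10 + 2^19
= 1 + 2 + 4 + 8 + 16 + 32 + 64 + 128 + 256 + 512 + 1024 + 524288
= 526335



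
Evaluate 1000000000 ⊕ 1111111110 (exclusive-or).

XOR: 1 when bits differ
  1000000000
^ 1111111110
------------
  0111111110
Decimal: 512 ^ 1022 = 510



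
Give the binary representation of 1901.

Using repeated division by 2:
1901 ÷ 2 = 950 remainder 1
950 ÷ 2 = 475 remainder 0
475 ÷ 2 = 237 remainder 1
237 ÷ 2 = 118 remainder 1
118 ÷ 2 = 59 remainder 0
59 ÷ 2 = 29 remainder 1
29 ÷ 2 = 14 remainder 1
14 ÷ 2 = 7 remainder 0
7 ÷ 2 = 3 remainder 1
3 ÷ 2 = 1 remainder 1
1 ÷ 2 = 0 remainder 1
Reading remainders bottom to top: 11101101101



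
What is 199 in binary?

Using repeated division by 2:
199 ÷ 2 = 99 remainder 1
99 ÷ 2 = 49 remainder 1
49 ÷ 2 = 24 remainder 1
24 ÷ 2 = 12 remainder 0
12 ÷ 2 = 6 remainder 0
6 ÷ 2 = 3 remainder 0
3 ÷ 2 = 1 remainder 1
1 ÷ 2 = 0 remainder 1
Reading remainders bottom to top: 11000111



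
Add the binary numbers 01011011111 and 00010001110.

Add column by column from the right: bit + bit + carry-in; write the sum mod 2, carry 1 when the sum is 2 or 3.
carry:  00100111100
        01011011111
+       00010001110
-------------------
       001101101101
(the carry out of the leftmost column, 0, becomes the leading bit)
Decimal check:
  01011011111 = 512 + 128 + 64 + 16 + 8 + 4 + 2 + 1 = 735
  00010001110 = 128 + 8 + 4 + 2 = 142
  735 + 142 = 877, and 001101101101 = 512 + 256 + 64 + 32 + 8 + 4 + 1 = 877 ✓



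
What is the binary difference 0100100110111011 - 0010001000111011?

Method 1 - Direct subtraction (column by column from the right: bit − bit − borrow-in; if negative, add 2 and borrow 1 from the next column):
borrow: 0100110000000000
        0100100110111011
-       0010001000111011
------------------------
        0010011110000000

Method 2 - Add two's complement:
Two's complement of 0010001000111011: invert → 1101110111000100, add 1 → 1101110111000101
  0100100110111011
+ 1101110111000101
------------------
 10010011110000000  (end carry out of the top bit = 1)
Discarding the end carry: 0010011110000000
Decimal check:
  0100100110111011 = 16384 + 2048 + 256 + 128 + 32 + 16 + 8 + 2 + 1 = 18875
  0010001000111011 = 8192 + 512 + 32 + 16 + 8 + 2 + 1 = 8763
  18875 - 8763 = 10112, and 0010011110000000 = 8192 + 1024 + 512 + 256 + 128 = 10112 ✓



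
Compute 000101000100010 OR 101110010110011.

OR: 1 when either bit is 1
  000101000100010
| 101110010110011
-----------------
  101111010110011
Decimal: 2594 | 23731 = 24243



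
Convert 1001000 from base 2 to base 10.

Sum of powers of 2 for each 1-bit:
2^3 + 2^6
= 8 + 64
= 72



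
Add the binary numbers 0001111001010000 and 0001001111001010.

Add column by column from the right: bit + bit + carry-in; write the sum mod 2, carry 1 when the sum is 2 or 3.
carry:  0011111110000000
        0001111001010000
+       0001001111001010
------------------------
       00011001000011010
(the carry out of the leftmost column, 0, becomes the leading bit)
Decimal check:
  0001111001010000 = 4096 + 2048 + 1024 + 512 + 64 + 16 = 7760
  0001001111001010 = 4096 + 512 + 256 + 128 + 64 + 8 + 2 = 5066
  7760 + 5066 = 12826, and 00011001000011010 = 8192 + 4096 + 512 + 16 + 8 + 2 = 12826 ✓



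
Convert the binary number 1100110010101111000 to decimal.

Sum of powers of 2 for each 1-bit:
2^3 + 2^4 + 2^5 + 2^6 + 2^8 + 2^10 + 2^13 + 2^14 + 2^17 + 2^18
= 8 + 16 + 32 + 64 + 256 + 1024 + 8192 + 16384 + 131072 + 262144
= 419192



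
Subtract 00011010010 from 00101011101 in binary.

Method 1 - Direct subtraction (column by column from the right: bit − bit − borrow-in; if negative, add 2 and borrow 1 from the next column):
borrow: 00100000100
        00101011101
-       00011010010
-------------------
        00010001011

Method 2 - Add two's complement:
Two's complement of 00011010010: invert → 11100101101, add 1 → 11100101110
  00101011101
+ 11100101110
-------------
 100010001011  (end carry out of the top bit = 1)
Discarding the end carry: 00010001011
Decimal check:
  00101011101 = 256 + 64 + 16 + 8 + 4 + 1 = 349
  00011010010 = 128 + 64 + 16 + 2 = 210
  349 - 210 = 139, and 00010001011 = 128 + 8 + 2 + 1 = 139 ✓



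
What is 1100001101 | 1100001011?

OR: 1 when either bit is 1
  1100001101
| 1100001011
------------
  1100001111
Decimal: 781 | 779 = 783



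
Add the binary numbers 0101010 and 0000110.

Add column by column from the right: bit + bit + carry-in; write the sum mod 2, carry 1 when the sum is 2 or 3.
carry:  0011100
        0101010
+       0000110
---------------
       00110000
(the carry out of the leftmost column, 0, becomes the leading bit)
Decimal check:
  0101010 = 32 + 8 + 2 = 42
  0000110 = 4 + 2 = 6
  42 + 6 = 48, and 00110000 = 32 + 16 = 48 ✓



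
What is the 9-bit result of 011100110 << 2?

Original: 011100110 (decimal 230)
Shift left by 2 positions
Append 2 zeros on the right and drop the 2 high bits that overflow the 9-bit width
Result: 110011000 (decimal 408)
Equivalent: 230 << 2 = 230 × 2^2 = 920, truncated to 9 bits = 408



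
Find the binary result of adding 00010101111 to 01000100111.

Add column by column from the right: bit + bit + carry-in; write the sum mod 2, carry 1 when the sum is 2 or 3.
carry:  00001011110
        00010101111
+       01000100111
-------------------
       001011010110
(the carry out of the leftmost column, 0, becomes the leading bit)
Decimal check:
  00010101111 = 128 + 32 + 8 + 4 + 2 + 1 = 175
  01000100111 = 512 + 32 + 4 + 2 + 1 = 551
  175 + 551 = 726, and 001011010110 = 512 + 128 + 64 + 16 + 4 + 2 = 726 ✓



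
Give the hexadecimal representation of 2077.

Using repeated division by 16 (digits 10–15 are A–F):
2077 ÷ 16 = 129 remainder 13 (D)
129 ÷ 16 = 8 remainder 1
8 ÷ 16 = 0 remainder 8
Reading remainders bottom to top: 81D



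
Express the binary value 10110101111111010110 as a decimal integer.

Sum of powers of 2 for each 1-bit:
2^1 + 2^2 + 2^4 + 2^6 + 2^7 + 2^8 + 2^9 + 2^10 + 2^11 + 2^12 + 2^14 + 2^16 + 2^17 + 2^19
= 2 + 4 + 16 + 64 + 128 + 256 + 512 + 1024 + 2048 + 4096 + 16384 + 65536 + 131072 + 524288
= 745430



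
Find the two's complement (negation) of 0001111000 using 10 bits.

Original: 0001111000
Step 1 - Invert all bits: 1110000111
Step 2 - Add 1: 1110001000
Verification: 0001111000 + 1110001000 = 10000000000; discarding the end carry (carry out of the top bit) leaves the 10-bit value 0000000000, as required for x + (-x)



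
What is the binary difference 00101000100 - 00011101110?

Method 1 - Direct subtraction (column by column from the right: bit − bit − borrow-in; if negative, add 2 and borrow 1 from the next column):
borrow: 00111111100
        00101000100
-       00011101110
-------------------
        00001010110

Method 2 - Add two's complement:
Two's complement of 00011101110: invert → 11100010001, add 1 → 11100010010
  00101000100
+ 11100010010
-------------
 100001010110  (end carry out of the top bit = 1)
Discarding the end carry: 00001010110
Decimal check:
  00101000100 = 256 + 64 + 4 = 324
  00011101110 = 128 + 64 + 32 + 8 + 4 + 2 = 238
  324 - 238 = 86, and 00001010110 = 64 + 16 + 4 + 2 = 86 ✓



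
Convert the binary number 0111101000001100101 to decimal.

Sum of powers of 2 for each 1-bit:
2^0 + 2^2 + 2^5 + 2^6 + 2^12 + 2^14 + 2^15 + 2^16 + 2^17
= 1 + 4 + 32 + 64 + 4096 + 16384 + 32768 + 65536 + 131072
= 249957



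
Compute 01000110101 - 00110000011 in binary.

Method 1 - Direct subtraction (column by column from the right: bit − bit − borrow-in; if negative, add 2 and borrow 1 from the next column):
borrow: 01100000100
        01000110101
-       00110000011
-------------------
        00010110010

Method 2 - Add two's complement:
Two's complement of 00110000011: invert → 11001111100, add 1 → 11001111101
  01000110101
+ 11001111101
-------------
 100010110010  (end carry out of the top bit = 1)
Discarding the end carry: 00010110010
Decimal check:
  01000110101 = 512 + 32 + 16 + 4 + 1 = 565
  00110000011 = 256 + 128 + 2 + 1 = 387
  565 - 387 = 178, and 00010110010 = 128 + 32 + 16 + 2 = 178 ✓



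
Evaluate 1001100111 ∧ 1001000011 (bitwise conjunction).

AND: 1 only when both bits are 1
  1001100111
& 1001000011
------------
  1001000011
Decimal: 615 & 579 = 579



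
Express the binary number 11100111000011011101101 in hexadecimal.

Group into 4-bit nibbles from right:
  0111 = 7
  0011 = 3
  1000 = 8
  0110 = 6
  1110 = E
  1101 = D
Result: 7386ED



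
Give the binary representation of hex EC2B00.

Convert each hex digit to 4 bits:
  E = 1110
  C = 1100
  2 = 0010
  B = 1011
  0 = 0000
  0 = 0000
Concatenate: 111011000010101100000000



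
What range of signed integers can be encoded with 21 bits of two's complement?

For 21-bit two's complement:
Minimum: -2^20 = -1048576
Maximum: 2^20 - 1 = 1048575



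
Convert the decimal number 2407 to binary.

Using repeated division by 2:
2407 ÷ 2 = 1203 remainder 1
1203 ÷ 2 = 601 remainder 1
601 ÷ 2 = 300 remainder 1
300 ÷ 2 = 150 remainder 0
150 ÷ 2 = 75 remainder 0
75 ÷ 2 = 37 remainder 1
37 ÷ 2 = 18 remainder 1
18 ÷ 2 = 9 remainder 0
9 ÷ 2 = 4 remainder 1
4 ÷ 2 = 2 remainder 0
2 ÷ 2 = 1 remainder 0
1 ÷ 2 = 0 remainder 1
Reading remainders bottom to top: 100101100111



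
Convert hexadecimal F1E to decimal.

Expand by place value (powers of 16):
Digit values: F = 15, E = 14
F1E = 15 × 16^2 + 1 × 16^1 + 14 × 16^0
= 15 × 256 + 1 × 16 + 14 × 1
= 3840 + 16 + 14
= 3870



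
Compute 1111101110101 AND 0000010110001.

AND: 1 only when both bits are 1
  1111101110101
& 0000010110001
---------------
  0000000110001
Decimal: 8053 & 177 = 49



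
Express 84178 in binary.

Using repeated division by 2:
84178 ÷ 2 = 42089 remainder 0
42089 ÷ 2 = 21044 remainder 1
21044 ÷ 2 = 10522 remainder 0
10522 ÷ 2 = 5261 remainder 0
5261 ÷ 2 = 2630 remainder 1
2630 ÷ 2 = 1315 remainder 0
1315 ÷ 2 = 657 remainder 1
657 ÷ 2 = 328 remainder 1
328 ÷ 2 = 164 remainder 0
164 ÷ 2 = 82 remainder 0
82 ÷ 2 = 41 remainder 0
41 ÷ 2 = 20 remainder 1
20 ÷ 2 = 10 remainder 0
10 ÷ 2 = 5 remainder 0
5 ÷ 2 = 2 remainder 1
2 ÷ 2 = 1 remainder 0
1 ÷ 2 = 0 remainder 1
Reading remainders bottom to top: 10100100011010010



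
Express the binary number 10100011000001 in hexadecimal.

Group into 4-bit nibbles from right:
  0010 = 2
  1000 = 8
  1100 = C
  0001 = 1
Result: 28C1



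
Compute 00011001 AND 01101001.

AND: 1 only when both bits are 1
  00011001
& 01101001
----------
  00001001
Decimal: 25 & 105 = 9



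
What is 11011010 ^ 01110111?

XOR: 1 when bits differ
  11011010
^ 01110111
----------
  10101101
Decimal: 218 ^ 119 = 173



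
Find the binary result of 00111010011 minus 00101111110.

Method 1 - Direct subtraction (column by column from the right: bit − bit − borrow-in; if negative, add 2 and borrow 1 from the next column):
borrow: 00011111000
        00111010011
-       00101111110
-------------------
        00001010101

Method 2 - Add two's complement:
Two's complement of 00101111110: invert → 11010000001, add 1 → 11010000010
  00111010011
+ 11010000010
-------------
 100001010101  (end carry out of the top bit = 1)
Discarding the end carry: 00001010101
Decimal check:
  00111010011 = 256 + 128 + 64 + 16 + 2 + 1 = 467
  00101111110 = 256 + 64 + 32 + 16 + 8 + 4 + 2 = 382
  467 - 382 = 85, and 00001010101 = 64 + 16 + 4 + 1 = 85 ✓



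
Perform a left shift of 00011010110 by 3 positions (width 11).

Original: 00011010110 (decimal 214)
Shift left by 3 positions
Append 3 zeros on the right
Result: 11010110000 (decimal 1712)
Equivalent: 214 << 3 = 214 × 2^3 = 1712



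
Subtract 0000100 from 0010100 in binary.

Method 1 - Direct subtraction (column by column from the right: bit − bit − borrow-in; if negative, add 2 and borrow 1 from the next column):
borrow: 0000000
        0010100
-       0000100
---------------
        0010000

Method 2 - Add two's complement:
Two's complement of 0000100: invert → 1111011, add 1 → 1111100
  0010100
+ 1111100
---------
 10010000  (end carry out of the top bit = 1)
Discarding the end carry: 0010000
Decimal check:
  0010100 = 16 + 4 = 20
  0000100 = 4
  20 - 4 = 16, and 0010000 = 16 ✓



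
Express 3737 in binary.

Using repeated division by 2:
3737 ÷ 2 = 1868 remainder 1
1868 ÷ 2 = 934 remainder 0
934 ÷ 2 = 467 remainder 0
467 ÷ 2 = 233 remainder 1
233 ÷ 2 = 116 remainder 1
116 ÷ 2 = 58 remainder 0
58 ÷ 2 = 29 remainder 0
29 ÷ 2 = 14 remainder 1
14 ÷ 2 = 7 remainder 0
7 ÷ 2 = 3 remainder 1
3 ÷ 2 = 1 remainder 1
1 ÷ 2 = 0 remainder 1
Reading remainders bottom to top: 111010011001



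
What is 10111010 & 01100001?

AND: 1 only when both bits are 1
  10111010
& 01100001
----------
  00100000
Decimal: 186 & 97 = 32



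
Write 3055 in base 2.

Using repeated division by 2:
3055 ÷ 2 = 1527 remainder 1
1527 ÷ 2 = 763 remainder 1
763 ÷ 2 = 381 remainder 1
381 ÷ 2 = 190 remainder 1
190 ÷ 2 = 95 remainder 0
95 ÷ 2 = 47 remainder 1
47 ÷ 2 = 23 remainder 1
23 ÷ 2 = 11 remainder 1
11 ÷ 2 = 5 remainder 1
5 ÷ 2 = 2 remainder 1
2 ÷ 2 = 1 remainder 0
1 ÷ 2 = 0 remainder 1
Reading remainders bottom to top: 101111101111



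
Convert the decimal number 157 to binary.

Using repeated division by 2:
157 ÷ 2 = 78 remainder 1
78 ÷ 2 = 39 remainder 0
39 ÷ 2 = 19 remainder 1
19 ÷ 2 = 9 remainder 1
9 ÷ 2 = 4 remainder 1
4 ÷ 2 = 2 remainder 0
2 ÷ 2 = 1 remainder 0
1 ÷ 2 = 0 remainder 1
Reading remainders bottom to top: 10011101



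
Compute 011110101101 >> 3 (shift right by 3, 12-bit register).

Original: 011110101101 (decimal 1965)
Shift right by 3 positions
Drop the 3 low bits; fill with zeros on the left
Result: 000011110101 (decimal 245)
Equivalent: 1965 >> 3 = 1965 ÷ 2^3 = 245



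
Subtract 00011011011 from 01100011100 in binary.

Method 1 - Direct subtraction (column by column from the right: bit − bit − borrow-in; if negative, add 2 and borrow 1 from the next column):
borrow: 00110000110
        01100011100
-       00011011011
-------------------
        01001000001

Method 2 - Add two's complement:
Two's complement of 00011011011: invert → 11100100100, add 1 → 11100100101
  01100011100
+ 11100100101
-------------
 101001000001  (end carry out of the top bit = 1)
Discarding the end carry: 01001000001
Decimal check:
  01100011100 = 512 + 256 + 16 + 8 + 4 = 796
  00011011011 = 128 + 64 + 16 + 8 + 2 + 1 = 219
  796 - 219 = 577, and 01001000001 = 512 + 64 + 1 = 577 ✓



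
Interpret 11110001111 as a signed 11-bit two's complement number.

Binary: 11110001111
Sign bit: 1 (negative)
Invert: 00001110000
Add 1:  00001110001
Magnitude: 00001110001 = 64 + 32 + 16 + 1 = 113
Value: -113



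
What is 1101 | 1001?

OR: 1 when either bit is 1
  1101
| 1001
------
  1101
Decimal: 13 | 9 = 13



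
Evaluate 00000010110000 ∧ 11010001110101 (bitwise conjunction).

AND: 1 only when both bits are 1
  00000010110000
& 11010001110101
----------------
  00000000110000
Decimal: 176 & 13429 = 48



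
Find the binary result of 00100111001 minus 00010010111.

Method 1 - Direct subtraction (column by column from the right: bit − bit − borrow-in; if negative, add 2 and borrow 1 from the next column):
borrow: 00100001100
        00100111001
-       00010010111
-------------------
        00010100010

Method 2 - Add two's complement:
Two's complement of 00010010111: invert → 11101101000, add 1 → 11101101001
  00100111001
+ 11101101001
-------------
 100010100010  (end carry out of the top bit = 1)
Discarding the end carry: 00010100010
Decimal check:
  00100111001 = 256 + 32 + 16 + 8 + 1 = 313
  00010010111 = 128 + 16 + 4 + 2 + 1 = 151
  313 - 151 = 162, and 00010100010 = 128 + 32 + 2 = 162 ✓



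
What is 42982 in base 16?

Using repeated division by 16 (digits 10–15 are A–F):
42982 ÷ 16 = 2686 remainder 6
2686 ÷ 16 = 167 remainder 14 (E)
167 ÷ 16 = 10 remainder 7
10 ÷ 16 = 0 remainder 10 (A)
Reading remainders bottom to top: A7E6



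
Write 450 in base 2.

Using repeated division by 2:
450 ÷ 2 = 225 remainder 0
225 ÷ 2 = 112 remainder 1
112 ÷ 2 = 56 remainder 0
56 ÷ 2 = 28 remainder 0
28 ÷ 2 = 14 remainder 0
14 ÷ 2 = 7 remainder 0
7 ÷ 2 = 3 remainder 1
3 ÷ 2 = 1 remainder 1
1 ÷ 2 = 0 remainder 1
Reading remainders bottom to top: 111000010



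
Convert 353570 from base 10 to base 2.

Using repeated division by 2:
353570 ÷ 2 = 176785 remainder 0
176785 ÷ 2 = 88392 remainder 1
88392 ÷ 2 = 44196 remainder 0
44196 ÷ 2 = 22098 remainder 0
22098 ÷ 2 = 11049 remainder 0
11049 ÷ 2 = 5524 remainder 1
5524 ÷ 2 = 2762 remainder 0
2762 ÷ 2 = 1381 remainder 0
1381 ÷ 2 = 690 remainder 1
690 ÷ 2 = 345 remainder 0
345 ÷ 2 = 172 remainder 1
172 ÷ 2 = 86 remainder 0
86 ÷ 2 = 43 remainder 0
43 ÷ 2 = 21 remainder 1
21 ÷ 2 = 10 remainder 1
10 ÷ 2 = 5 remainder 0
5 ÷ 2 = 2 remainder 1
2 ÷ 2 = 1 remainder 0
1 ÷ 2 = 0 remainder 1
Reading remainders bottom to top: 1010110010100100010



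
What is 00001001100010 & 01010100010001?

AND: 1 only when both bits are 1
  00001001100010
& 01010100010001
----------------
  00000000000000
Decimal: 610 & 5393 = 0



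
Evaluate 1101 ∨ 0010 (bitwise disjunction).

OR: 1 when either bit is 1
  1101
| 0010
------
  1111
Decimal: 13 | 2 = 15



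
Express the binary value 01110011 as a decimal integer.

Sum of powers of 2 for each 1-bit:
2^0 + 2^1 + 2^4 + 2^5 + 2^6
= 1 + 2 + 16 + 32 + 64
= 115



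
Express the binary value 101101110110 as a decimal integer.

Sum of powers of 2 for each 1-bit:
2^1 + 2^2 + 2^4 + 2^5 + 2^6 + 2^8 + 2^9 + 2^11
= 2 + 4 + 16 + 32 + 64 + 256 + 512 + 2048
= 2934



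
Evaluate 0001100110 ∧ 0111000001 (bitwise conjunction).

AND: 1 only when both bits are 1
  0001100110
& 0111000001
------------
  0001000000
Decimal: 102 & 449 = 64



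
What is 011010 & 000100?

AND: 1 only when both bits are 1
  011010
& 000100
--------
  000000
Decimal: 26 & 4 = 0



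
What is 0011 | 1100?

OR: 1 when either bit is 1
  0011
| 1100
------
  1111
Decimal: 3 | 12 = 15



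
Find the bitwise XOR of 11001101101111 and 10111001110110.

XOR: 1 when bits differ
  11001101101111
^ 10111001110110
----------------
  01110100011001
Decimal: 13167 ^ 11894 = 7449

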